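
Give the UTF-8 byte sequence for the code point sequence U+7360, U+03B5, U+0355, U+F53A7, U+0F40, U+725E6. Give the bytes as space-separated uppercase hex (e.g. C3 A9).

U+7360: 3-byte form → E7 8D A0.
U+03B5: 2-byte form → CE B5.
U+0355: 2-byte form → CD 95.
U+F53A7: 4-byte form → F3 B5 8E A7.
U+0F40: 3-byte form → E0 BD 80.
U+725E6: 4-byte form → F1 B2 97 A6.
Concatenated (18 bytes): E7 8D A0 CE B5 CD 95 F3 B5 8E A7 E0 BD 80 F1 B2 97 A6.

E7 8D A0 CE B5 CD 95 F3 B5 8E A7 E0 BD 80 F1 B2 97 A6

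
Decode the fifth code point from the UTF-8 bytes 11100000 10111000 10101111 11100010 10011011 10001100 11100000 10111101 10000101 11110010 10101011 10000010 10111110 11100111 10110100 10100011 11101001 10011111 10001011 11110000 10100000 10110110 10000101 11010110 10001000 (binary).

Offset 0: leading byte 0xE0 = 11100000 → 3-byte char #1 = E0 B8 AF.
Offset 3: leading byte 0xE2 = 11100010 → 3-byte char #2 = E2 9B 8C.
Offset 6: leading byte 0xE0 = 11100000 → 3-byte char #3 = E0 BD 85.
Offset 9: leading byte 0xF2 = 11110010 → 4-byte char #4 = F2 AB 82 BE.
Offset 13: leading byte 0xE7 = 11100111 → 3-byte char #5 = E7 B4 A3.
Leading byte 0xE7 = 11100111 matches 1110xxxx → 3-byte sequence.
Byte 1: 0xE7 = 11100111, payload 0111 (4 bits).
Byte 2: 0xB4 = 10110100 (10xxxxxx ✓), payload 110100.
Byte 3: 0xA3 = 10100011 (10xxxxxx ✓), payload 100011.
Concatenate: 0111110100100011 = 0x7D23 (16 bits → U+7D23).

U+7D23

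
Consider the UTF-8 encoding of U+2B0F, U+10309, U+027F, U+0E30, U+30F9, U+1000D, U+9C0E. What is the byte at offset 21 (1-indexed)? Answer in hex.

1-indexed offset 21 is 0-indexed offset 20.
U+2B0F → 3-byte form E2 AC 8F at offsets 0–2.
U+10309 → 4-byte form F0 90 8C 89 at offsets 3–6.
U+027F → 2-byte form C9 BF at offsets 7–8.
U+0E30 → 3-byte form E0 B8 B0 at offsets 9–11.
U+30F9 → 3-byte form E3 83 B9 at offsets 12–14.
U+1000D → 4-byte form F0 90 80 8D at offsets 15–18.
U+9C0E → 3-byte form E9 B0 8E at offsets 19–21.
Offset 20 falls in char 7's range; it's byte 2 of E9 B0 8E = 0xB0.

0xB0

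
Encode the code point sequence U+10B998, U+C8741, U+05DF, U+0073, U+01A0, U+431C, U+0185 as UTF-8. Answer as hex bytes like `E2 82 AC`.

U+10B998: 4-byte form → F4 8B A6 98.
U+C8741: 4-byte form → F3 88 9D 81.
U+05DF: 2-byte form → D7 9F.
U+0073: 1-byte form → 73.
U+01A0: 2-byte form → C6 A0.
U+431C: 3-byte form → E4 8C 9C.
U+0185: 2-byte form → C6 85.
Concatenated (18 bytes): F4 8B A6 98 F3 88 9D 81 D7 9F 73 C6 A0 E4 8C 9C C6 85.

F4 8B A6 98 F3 88 9D 81 D7 9F 73 C6 A0 E4 8C 9C C6 85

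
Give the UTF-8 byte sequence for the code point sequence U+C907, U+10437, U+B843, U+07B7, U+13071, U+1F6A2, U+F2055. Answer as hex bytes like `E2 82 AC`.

U+C907: 3-byte form → EC A4 87.
U+10437: 4-byte form → F0 90 90 B7.
U+B843: 3-byte form → EB A1 83.
U+07B7: 2-byte form → DE B7.
U+13071: 4-byte form → F0 93 81 B1.
U+1F6A2: 4-byte form → F0 9F 9A A2.
U+F2055: 4-byte form → F3 B2 81 95.
Concatenated (24 bytes): EC A4 87 F0 90 90 B7 EB A1 83 DE B7 F0 93 81 B1 F0 9F 9A A2 F3 B2 81 95.

EC A4 87 F0 90 90 B7 EB A1 83 DE B7 F0 93 81 B1 F0 9F 9A A2 F3 B2 81 95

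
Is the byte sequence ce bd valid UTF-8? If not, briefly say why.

Leading byte 0xCE = 11001110 → 2-byte form.
Continuation bytes 0xBD=10111101 all match 10xxxxxx.
Decoded value 0x3BD is ≥ 0x80 (shortest form) and not a surrogate.

valid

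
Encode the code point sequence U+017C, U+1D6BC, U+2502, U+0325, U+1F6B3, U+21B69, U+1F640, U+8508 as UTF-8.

U+017C: 2-byte form → C5 BC.
U+1D6BC: 4-byte form → F0 9D 9A BC.
U+2502: 3-byte form → E2 94 82.
U+0325: 2-byte form → CC A5.
U+1F6B3: 4-byte form → F0 9F 9A B3.
U+21B69: 4-byte form → F0 A1 AD A9.
U+1F640: 4-byte form → F0 9F 99 80.
U+8508: 3-byte form → E8 94 88.
Concatenated (26 bytes): C5 BC F0 9D 9A BC E2 94 82 CC A5 F0 9F 9A B3 F0 A1 AD A9 F0 9F 99 80 E8 94 88.

C5 BC F0 9D 9A BC E2 94 82 CC A5 F0 9F 9A B3 F0 A1 AD A9 F0 9F 99 80 E8 94 88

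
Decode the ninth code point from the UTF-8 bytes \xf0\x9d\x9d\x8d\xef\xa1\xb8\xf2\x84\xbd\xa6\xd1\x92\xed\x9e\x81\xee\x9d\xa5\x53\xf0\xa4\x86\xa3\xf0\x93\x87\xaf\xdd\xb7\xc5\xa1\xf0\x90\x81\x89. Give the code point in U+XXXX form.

Offset 0: leading byte 0xF0 = 11110000 → 4-byte char #1 = F0 9D 9D 8D.
Offset 4: leading byte 0xEF = 11101111 → 3-byte char #2 = EF A1 B8.
Offset 7: leading byte 0xF2 = 11110010 → 4-byte char #3 = F2 84 BD A6.
Offset 11: leading byte 0xD1 = 11010001 → 2-byte char #4 = D1 92.
Offset 13: leading byte 0xED = 11101101 → 3-byte char #5 = ED 9E 81.
Offset 16: leading byte 0xEE = 11101110 → 3-byte char #6 = EE 9D A5.
Offset 19: leading byte 0x53 = 01010011 → 1-byte char #7 = 53.
Offset 20: leading byte 0xF0 = 11110000 → 4-byte char #8 = F0 A4 86 A3.
Offset 24: leading byte 0xF0 = 11110000 → 4-byte char #9 = F0 93 87 AF.
Leading byte 0xF0 = 11110000 matches 11110xxx → 4-byte sequence.
Byte 1: 0xF0 = 11110000, payload 000 (3 bits).
Byte 2: 0x93 = 10010011 (10xxxxxx ✓), payload 010011.
Byte 3: 0x87 = 10000111 (10xxxxxx ✓), payload 000111.
Byte 4: 0xAF = 10101111 (10xxxxxx ✓), payload 101111.
Concatenate: 000010011000111101111 = 0x131EF (21 bits → U+131EF).

U+131EF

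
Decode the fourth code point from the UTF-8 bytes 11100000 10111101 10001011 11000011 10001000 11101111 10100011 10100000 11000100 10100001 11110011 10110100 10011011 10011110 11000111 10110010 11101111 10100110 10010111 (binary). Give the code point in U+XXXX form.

U+0121

Offset 0: leading byte 0xE0 = 11100000 → 3-byte char #1 = E0 BD 8B.
Offset 3: leading byte 0xC3 = 11000011 → 2-byte char #2 = C3 88.
Offset 5: leading byte 0xEF = 11101111 → 3-byte char #3 = EF A3 A0.
Offset 8: leading byte 0xC4 = 11000100 → 2-byte char #4 = C4 A1.
Leading byte 0xC4 = 11000100 matches 110xxxxx → 2-byte sequence.
Byte 1: 0xC4 = 11000100, payload 00100 (5 bits).
Byte 2: 0xA1 = 10100001 (10xxxxxx ✓), payload 100001.
Concatenate: 00100100001 = 0x121 (11 bits → U+0121).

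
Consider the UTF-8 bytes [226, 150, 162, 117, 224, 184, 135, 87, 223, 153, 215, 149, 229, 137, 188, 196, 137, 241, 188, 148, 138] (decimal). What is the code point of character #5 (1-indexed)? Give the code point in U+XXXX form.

U+07D9

Offset 0: leading byte 0xE2 = 11100010 → 3-byte char #1 = E2 96 A2.
Offset 3: leading byte 0x75 = 01110101 → 1-byte char #2 = 75.
Offset 4: leading byte 0xE0 = 11100000 → 3-byte char #3 = E0 B8 87.
Offset 7: leading byte 0x57 = 01010111 → 1-byte char #4 = 57.
Offset 8: leading byte 0xDF = 11011111 → 2-byte char #5 = DF 99.
Leading byte 0xDF = 11011111 matches 110xxxxx → 2-byte sequence.
Byte 1: 0xDF = 11011111, payload 11111 (5 bits).
Byte 2: 0x99 = 10011001 (10xxxxxx ✓), payload 011001.
Concatenate: 11111011001 = 0x7D9 (11 bits → U+07D9).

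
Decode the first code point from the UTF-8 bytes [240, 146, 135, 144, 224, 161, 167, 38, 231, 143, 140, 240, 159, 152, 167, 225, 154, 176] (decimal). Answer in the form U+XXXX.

Offset 0: leading byte 0xF0 = 11110000 → 4-byte char #1 = F0 92 87 90.
Leading byte 0xF0 = 11110000 matches 11110xxx → 4-byte sequence.
Byte 1: 0xF0 = 11110000, payload 000 (3 bits).
Byte 2: 0x92 = 10010010 (10xxxxxx ✓), payload 010010.
Byte 3: 0x87 = 10000111 (10xxxxxx ✓), payload 000111.
Byte 4: 0x90 = 10010000 (10xxxxxx ✓), payload 010000.
Concatenate: 000010010000111010000 = 0x121D0 (21 bits → U+121D0).

U+121D0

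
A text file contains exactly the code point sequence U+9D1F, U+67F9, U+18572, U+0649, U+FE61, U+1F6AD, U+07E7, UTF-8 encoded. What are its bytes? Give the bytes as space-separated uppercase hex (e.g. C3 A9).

U+9D1F: 3-byte form → E9 B4 9F.
U+67F9: 3-byte form → E6 9F B9.
U+18572: 4-byte form → F0 98 95 B2.
U+0649: 2-byte form → D9 89.
U+FE61: 3-byte form → EF B9 A1.
U+1F6AD: 4-byte form → F0 9F 9A AD.
U+07E7: 2-byte form → DF A7.
Concatenated (21 bytes): E9 B4 9F E6 9F B9 F0 98 95 B2 D9 89 EF B9 A1 F0 9F 9A AD DF A7.

E9 B4 9F E6 9F B9 F0 98 95 B2 D9 89 EF B9 A1 F0 9F 9A AD DF A7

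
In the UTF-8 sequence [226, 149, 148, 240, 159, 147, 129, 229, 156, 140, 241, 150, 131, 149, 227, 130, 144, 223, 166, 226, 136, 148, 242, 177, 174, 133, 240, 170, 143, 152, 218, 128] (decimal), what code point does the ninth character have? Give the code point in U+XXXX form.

U+2A3D8

Offset 0: leading byte 0xE2 = 11100010 → 3-byte char #1 = E2 95 94.
Offset 3: leading byte 0xF0 = 11110000 → 4-byte char #2 = F0 9F 93 81.
Offset 7: leading byte 0xE5 = 11100101 → 3-byte char #3 = E5 9C 8C.
Offset 10: leading byte 0xF1 = 11110001 → 4-byte char #4 = F1 96 83 95.
Offset 14: leading byte 0xE3 = 11100011 → 3-byte char #5 = E3 82 90.
Offset 17: leading byte 0xDF = 11011111 → 2-byte char #6 = DF A6.
Offset 19: leading byte 0xE2 = 11100010 → 3-byte char #7 = E2 88 94.
Offset 22: leading byte 0xF2 = 11110010 → 4-byte char #8 = F2 B1 AE 85.
Offset 26: leading byte 0xF0 = 11110000 → 4-byte char #9 = F0 AA 8F 98.
Leading byte 0xF0 = 11110000 matches 11110xxx → 4-byte sequence.
Byte 1: 0xF0 = 11110000, payload 000 (3 bits).
Byte 2: 0xAA = 10101010 (10xxxxxx ✓), payload 101010.
Byte 3: 0x8F = 10001111 (10xxxxxx ✓), payload 001111.
Byte 4: 0x98 = 10011000 (10xxxxxx ✓), payload 011000.
Concatenate: 000101010001111011000 = 0x2A3D8 (21 bits → U+2A3D8).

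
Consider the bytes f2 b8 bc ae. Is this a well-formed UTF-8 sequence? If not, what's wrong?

valid

Leading byte 0xF2 = 11110010 → 4-byte form.
Continuation bytes 0xB8=10111000, 0xBC=10111100, 0xAE=10101110 all match 10xxxxxx.
Decoded value 0xB8F2E is ≥ 0x10000 (shortest form) and not a surrogate.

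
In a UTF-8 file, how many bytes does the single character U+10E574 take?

U+10E574 = 0x10E574. UTF-8 uses 1 byte below 0x80, 2 below 0x800, 3 below 0x10000, 4 up to 0x10FFFF. 0x10E574 is in U+10000–U+10FFFF → 4 bytes.

4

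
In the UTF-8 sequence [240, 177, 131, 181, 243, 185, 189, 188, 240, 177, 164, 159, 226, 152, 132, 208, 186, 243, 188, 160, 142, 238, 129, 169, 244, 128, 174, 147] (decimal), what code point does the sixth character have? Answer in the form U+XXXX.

U+FC80E

Offset 0: leading byte 0xF0 = 11110000 → 4-byte char #1 = F0 B1 83 B5.
Offset 4: leading byte 0xF3 = 11110011 → 4-byte char #2 = F3 B9 BD BC.
Offset 8: leading byte 0xF0 = 11110000 → 4-byte char #3 = F0 B1 A4 9F.
Offset 12: leading byte 0xE2 = 11100010 → 3-byte char #4 = E2 98 84.
Offset 15: leading byte 0xD0 = 11010000 → 2-byte char #5 = D0 BA.
Offset 17: leading byte 0xF3 = 11110011 → 4-byte char #6 = F3 BC A0 8E.
Leading byte 0xF3 = 11110011 matches 11110xxx → 4-byte sequence.
Byte 1: 0xF3 = 11110011, payload 011 (3 bits).
Byte 2: 0xBC = 10111100 (10xxxxxx ✓), payload 111100.
Byte 3: 0xA0 = 10100000 (10xxxxxx ✓), payload 100000.
Byte 4: 0x8E = 10001110 (10xxxxxx ✓), payload 001110.
Concatenate: 011111100100000001110 = 0xFC80E (21 bits → U+FC80E).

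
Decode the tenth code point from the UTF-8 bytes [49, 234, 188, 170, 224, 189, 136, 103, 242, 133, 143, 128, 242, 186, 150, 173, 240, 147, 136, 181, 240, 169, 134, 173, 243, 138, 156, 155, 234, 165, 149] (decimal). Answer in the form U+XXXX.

U+A955

Offset 0: leading byte 0x31 = 00110001 → 1-byte char #1 = 31.
Offset 1: leading byte 0xEA = 11101010 → 3-byte char #2 = EA BC AA.
Offset 4: leading byte 0xE0 = 11100000 → 3-byte char #3 = E0 BD 88.
Offset 7: leading byte 0x67 = 01100111 → 1-byte char #4 = 67.
Offset 8: leading byte 0xF2 = 11110010 → 4-byte char #5 = F2 85 8F 80.
Offset 12: leading byte 0xF2 = 11110010 → 4-byte char #6 = F2 BA 96 AD.
Offset 16: leading byte 0xF0 = 11110000 → 4-byte char #7 = F0 93 88 B5.
Offset 20: leading byte 0xF0 = 11110000 → 4-byte char #8 = F0 A9 86 AD.
Offset 24: leading byte 0xF3 = 11110011 → 4-byte char #9 = F3 8A 9C 9B.
Offset 28: leading byte 0xEA = 11101010 → 3-byte char #10 = EA A5 95.
Leading byte 0xEA = 11101010 matches 1110xxxx → 3-byte sequence.
Byte 1: 0xEA = 11101010, payload 1010 (4 bits).
Byte 2: 0xA5 = 10100101 (10xxxxxx ✓), payload 100101.
Byte 3: 0x95 = 10010101 (10xxxxxx ✓), payload 010101.
Concatenate: 1010100101010101 = 0xA955 (16 bits → U+A955).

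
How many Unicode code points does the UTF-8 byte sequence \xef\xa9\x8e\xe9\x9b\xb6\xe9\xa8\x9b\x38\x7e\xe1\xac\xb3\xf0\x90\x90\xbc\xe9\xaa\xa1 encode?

Byte at offset 0: 0xEF = 11101111 → 3-byte char (#1). Advance 3.
Byte at offset 3: 0xE9 = 11101001 → 3-byte char (#2). Advance 3.
Byte at offset 6: 0xE9 = 11101001 → 3-byte char (#3). Advance 3.
Byte at offset 9: 0x38 = 00111000 → 1-byte char (#4). Advance 1.
Byte at offset 10: 0x7E = 01111110 → 1-byte char (#5). Advance 1.
Byte at offset 11: 0xE1 = 11100001 → 3-byte char (#6). Advance 3.
Byte at offset 14: 0xF0 = 11110000 → 4-byte char (#7). Advance 4.
Byte at offset 18: 0xE9 = 11101001 → 3-byte char (#8). Advance 3.
Reached end at offset 21 after 8 code points.

8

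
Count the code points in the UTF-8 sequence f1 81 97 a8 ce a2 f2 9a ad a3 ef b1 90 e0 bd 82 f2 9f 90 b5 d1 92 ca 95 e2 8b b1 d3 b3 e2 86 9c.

11

Byte at offset 0: 0xF1 = 11110001 → 4-byte char (#1). Advance 4.
Byte at offset 4: 0xCE = 11001110 → 2-byte char (#2). Advance 2.
Byte at offset 6: 0xF2 = 11110010 → 4-byte char (#3). Advance 4.
Byte at offset 10: 0xEF = 11101111 → 3-byte char (#4). Advance 3.
Byte at offset 13: 0xE0 = 11100000 → 3-byte char (#5). Advance 3.
Byte at offset 16: 0xF2 = 11110010 → 4-byte char (#6). Advance 4.
Byte at offset 20: 0xD1 = 11010001 → 2-byte char (#7). Advance 2.
Byte at offset 22: 0xCA = 11001010 → 2-byte char (#8). Advance 2.
Byte at offset 24: 0xE2 = 11100010 → 3-byte char (#9). Advance 3.
Byte at offset 27: 0xD3 = 11010011 → 2-byte char (#10). Advance 2.
Byte at offset 29: 0xE2 = 11100010 → 3-byte char (#11). Advance 3.
Reached end at offset 32 after 11 code points.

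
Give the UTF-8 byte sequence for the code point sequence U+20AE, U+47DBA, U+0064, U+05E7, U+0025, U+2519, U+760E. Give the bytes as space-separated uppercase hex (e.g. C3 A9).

E2 82 AE F1 87 B6 BA 64 D7 A7 25 E2 94 99 E7 98 8E

U+20AE: 3-byte form → E2 82 AE.
U+47DBA: 4-byte form → F1 87 B6 BA.
U+0064: 1-byte form → 64.
U+05E7: 2-byte form → D7 A7.
U+0025: 1-byte form → 25.
U+2519: 3-byte form → E2 94 99.
U+760E: 3-byte form → E7 98 8E.
Concatenated (17 bytes): E2 82 AE F1 87 B6 BA 64 D7 A7 25 E2 94 99 E7 98 8E.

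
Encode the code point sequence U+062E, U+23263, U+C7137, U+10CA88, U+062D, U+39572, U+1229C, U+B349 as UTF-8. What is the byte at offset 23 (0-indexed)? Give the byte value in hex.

U+062E → 2-byte form D8 AE at offsets 0–1.
U+23263 → 4-byte form F0 A3 89 A3 at offsets 2–5.
U+C7137 → 4-byte form F3 87 84 B7 at offsets 6–9.
U+10CA88 → 4-byte form F4 8C AA 88 at offsets 10–13.
U+062D → 2-byte form D8 AD at offsets 14–15.
U+39572 → 4-byte form F0 B9 95 B2 at offsets 16–19.
U+1229C → 4-byte form F0 92 8A 9C at offsets 20–23.
Offset 23 falls in char 7's range; it's byte 4 of F0 92 8A 9C = 0x9C.

0x9C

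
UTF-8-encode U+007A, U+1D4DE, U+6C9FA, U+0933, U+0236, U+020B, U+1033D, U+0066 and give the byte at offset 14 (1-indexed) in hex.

1-indexed offset 14 is 0-indexed offset 13.
U+007A → 1-byte form 7A at offsets 0–0.
U+1D4DE → 4-byte form F0 9D 93 9E at offsets 1–4.
U+6C9FA → 4-byte form F1 AC A7 BA at offsets 5–8.
U+0933 → 3-byte form E0 A4 B3 at offsets 9–11.
U+0236 → 2-byte form C8 B6 at offsets 12–13.
Offset 13 falls in char 5's range; it's byte 2 of C8 B6 = 0xB6.

0xB6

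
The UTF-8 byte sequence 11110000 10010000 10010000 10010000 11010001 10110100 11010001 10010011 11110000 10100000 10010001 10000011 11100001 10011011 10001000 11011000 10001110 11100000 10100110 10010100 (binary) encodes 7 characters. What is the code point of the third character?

Offset 0: leading byte 0xF0 = 11110000 → 4-byte char #1 = F0 90 90 90.
Offset 4: leading byte 0xD1 = 11010001 → 2-byte char #2 = D1 B4.
Offset 6: leading byte 0xD1 = 11010001 → 2-byte char #3 = D1 93.
Leading byte 0xD1 = 11010001 matches 110xxxxx → 2-byte sequence.
Byte 1: 0xD1 = 11010001, payload 10001 (5 bits).
Byte 2: 0x93 = 10010011 (10xxxxxx ✓), payload 010011.
Concatenate: 10001010011 = 0x453 (11 bits → U+0453).

U+0453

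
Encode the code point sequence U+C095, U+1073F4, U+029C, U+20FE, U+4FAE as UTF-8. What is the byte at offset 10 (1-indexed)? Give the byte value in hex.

0xE2

1-indexed offset 10 is 0-indexed offset 9.
U+C095 → 3-byte form EC 82 95 at offsets 0–2.
U+1073F4 → 4-byte form F4 87 8F B4 at offsets 3–6.
U+029C → 2-byte form CA 9C at offsets 7–8.
U+20FE → 3-byte form E2 83 BE at offsets 9–11.
Offset 9 falls in char 4's range; it's byte 1 of E2 83 BE = 0xE2.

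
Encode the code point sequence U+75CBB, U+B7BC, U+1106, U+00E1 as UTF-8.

U+75CBB: 4-byte form → F1 B5 B2 BB.
U+B7BC: 3-byte form → EB 9E BC.
U+1106: 3-byte form → E1 84 86.
U+00E1: 2-byte form → C3 A1.
Concatenated (12 bytes): F1 B5 B2 BB EB 9E BC E1 84 86 C3 A1.

F1 B5 B2 BB EB 9E BC E1 84 86 C3 A1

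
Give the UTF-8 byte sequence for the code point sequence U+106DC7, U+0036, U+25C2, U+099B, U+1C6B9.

F4 86 B7 87 36 E2 97 82 E0 A6 9B F0 9C 9A B9

U+106DC7: 4-byte form → F4 86 B7 87.
U+0036: 1-byte form → 36.
U+25C2: 3-byte form → E2 97 82.
U+099B: 3-byte form → E0 A6 9B.
U+1C6B9: 4-byte form → F0 9C 9A B9.
Concatenated (15 bytes): F4 86 B7 87 36 E2 97 82 E0 A6 9B F0 9C 9A B9.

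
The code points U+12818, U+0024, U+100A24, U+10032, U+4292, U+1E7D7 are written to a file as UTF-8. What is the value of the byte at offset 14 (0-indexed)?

0x8A

U+12818 → 4-byte form F0 92 A0 98 at offsets 0–3.
U+0024 → 1-byte form 24 at offsets 4–4.
U+100A24 → 4-byte form F4 80 A8 A4 at offsets 5–8.
U+10032 → 4-byte form F0 90 80 B2 at offsets 9–12.
U+4292 → 3-byte form E4 8A 92 at offsets 13–15.
Offset 14 falls in char 5's range; it's byte 2 of E4 8A 92 = 0x8A.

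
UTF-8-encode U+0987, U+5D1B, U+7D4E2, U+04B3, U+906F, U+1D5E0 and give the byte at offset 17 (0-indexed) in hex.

0x97

U+0987 → 3-byte form E0 A6 87 at offsets 0–2.
U+5D1B → 3-byte form E5 B4 9B at offsets 3–5.
U+7D4E2 → 4-byte form F1 BD 93 A2 at offsets 6–9.
U+04B3 → 2-byte form D2 B3 at offsets 10–11.
U+906F → 3-byte form E9 81 AF at offsets 12–14.
U+1D5E0 → 4-byte form F0 9D 97 A0 at offsets 15–18.
Offset 17 falls in char 6's range; it's byte 3 of F0 9D 97 A0 = 0x97.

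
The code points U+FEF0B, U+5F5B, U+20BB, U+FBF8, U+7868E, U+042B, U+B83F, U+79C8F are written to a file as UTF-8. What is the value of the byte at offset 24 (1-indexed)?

0xB9

1-indexed offset 24 is 0-indexed offset 23.
U+FEF0B → 4-byte form F3 BE BC 8B at offsets 0–3.
U+5F5B → 3-byte form E5 BD 9B at offsets 4–6.
U+20BB → 3-byte form E2 82 BB at offsets 7–9.
U+FBF8 → 3-byte form EF AF B8 at offsets 10–12.
U+7868E → 4-byte form F1 B8 9A 8E at offsets 13–16.
U+042B → 2-byte form D0 AB at offsets 17–18.
U+B83F → 3-byte form EB A0 BF at offsets 19–21.
U+79C8F → 4-byte form F1 B9 B2 8F at offsets 22–25.
Offset 23 falls in char 8's range; it's byte 2 of F1 B9 B2 8F = 0xB9.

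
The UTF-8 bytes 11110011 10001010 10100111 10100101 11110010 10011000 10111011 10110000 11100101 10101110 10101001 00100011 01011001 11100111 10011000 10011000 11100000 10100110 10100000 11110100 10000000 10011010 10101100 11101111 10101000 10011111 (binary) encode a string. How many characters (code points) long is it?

Byte at offset 0: 0xF3 = 11110011 → 4-byte char (#1). Advance 4.
Byte at offset 4: 0xF2 = 11110010 → 4-byte char (#2). Advance 4.
Byte at offset 8: 0xE5 = 11100101 → 3-byte char (#3). Advance 3.
Byte at offset 11: 0x23 = 00100011 → 1-byte char (#4). Advance 1.
Byte at offset 12: 0x59 = 01011001 → 1-byte char (#5). Advance 1.
Byte at offset 13: 0xE7 = 11100111 → 3-byte char (#6). Advance 3.
Byte at offset 16: 0xE0 = 11100000 → 3-byte char (#7). Advance 3.
Byte at offset 19: 0xF4 = 11110100 → 4-byte char (#8). Advance 4.
Byte at offset 23: 0xEF = 11101111 → 3-byte char (#9). Advance 3.
Reached end at offset 26 after 9 code points.

9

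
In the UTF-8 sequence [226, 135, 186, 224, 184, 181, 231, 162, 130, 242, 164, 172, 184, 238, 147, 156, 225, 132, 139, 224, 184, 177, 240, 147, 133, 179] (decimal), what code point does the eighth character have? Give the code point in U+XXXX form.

Offset 0: leading byte 0xE2 = 11100010 → 3-byte char #1 = E2 87 BA.
Offset 3: leading byte 0xE0 = 11100000 → 3-byte char #2 = E0 B8 B5.
Offset 6: leading byte 0xE7 = 11100111 → 3-byte char #3 = E7 A2 82.
Offset 9: leading byte 0xF2 = 11110010 → 4-byte char #4 = F2 A4 AC B8.
Offset 13: leading byte 0xEE = 11101110 → 3-byte char #5 = EE 93 9C.
Offset 16: leading byte 0xE1 = 11100001 → 3-byte char #6 = E1 84 8B.
Offset 19: leading byte 0xE0 = 11100000 → 3-byte char #7 = E0 B8 B1.
Offset 22: leading byte 0xF0 = 11110000 → 4-byte char #8 = F0 93 85 B3.
Leading byte 0xF0 = 11110000 matches 11110xxx → 4-byte sequence.
Byte 1: 0xF0 = 11110000, payload 000 (3 bits).
Byte 2: 0x93 = 10010011 (10xxxxxx ✓), payload 010011.
Byte 3: 0x85 = 10000101 (10xxxxxx ✓), payload 000101.
Byte 4: 0xB3 = 10110011 (10xxxxxx ✓), payload 110011.
Concatenate: 000010011000101110011 = 0x13173 (21 bits → U+13173).

U+13173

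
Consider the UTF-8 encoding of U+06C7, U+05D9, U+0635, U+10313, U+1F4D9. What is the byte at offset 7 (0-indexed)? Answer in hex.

U+06C7 → 2-byte form DB 87 at offsets 0–1.
U+05D9 → 2-byte form D7 99 at offsets 2–3.
U+0635 → 2-byte form D8 B5 at offsets 4–5.
U+10313 → 4-byte form F0 90 8C 93 at offsets 6–9.
Offset 7 falls in char 4's range; it's byte 2 of F0 90 8C 93 = 0x90.

0x90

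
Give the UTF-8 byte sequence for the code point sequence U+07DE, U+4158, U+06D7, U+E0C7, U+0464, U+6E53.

DF 9E E4 85 98 DB 97 EE 83 87 D1 A4 E6 B9 93

U+07DE: 2-byte form → DF 9E.
U+4158: 3-byte form → E4 85 98.
U+06D7: 2-byte form → DB 97.
U+E0C7: 3-byte form → EE 83 87.
U+0464: 2-byte form → D1 A4.
U+6E53: 3-byte form → E6 B9 93.
Concatenated (15 bytes): DF 9E E4 85 98 DB 97 EE 83 87 D1 A4 E6 B9 93.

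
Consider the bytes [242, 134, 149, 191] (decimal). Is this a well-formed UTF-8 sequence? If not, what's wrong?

Leading byte 0xF2 = 11110010 → 4-byte form.
Continuation bytes 0x86=10000110, 0x95=10010101, 0xBF=10111111 all match 10xxxxxx.
Decoded value 0x8657F is ≥ 0x10000 (shortest form) and not a surrogate.

valid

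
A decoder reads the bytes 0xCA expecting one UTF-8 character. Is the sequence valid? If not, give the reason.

Leading byte 0xCA = 11001010 → 2-byte form, but only 1 byte is present.

invalid (sequence truncated)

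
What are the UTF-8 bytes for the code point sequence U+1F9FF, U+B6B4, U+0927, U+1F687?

F0 9F A7 BF EB 9A B4 E0 A4 A7 F0 9F 9A 87

U+1F9FF: 4-byte form → F0 9F A7 BF.
U+B6B4: 3-byte form → EB 9A B4.
U+0927: 3-byte form → E0 A4 A7.
U+1F687: 4-byte form → F0 9F 9A 87.
Concatenated (14 bytes): F0 9F A7 BF EB 9A B4 E0 A4 A7 F0 9F 9A 87.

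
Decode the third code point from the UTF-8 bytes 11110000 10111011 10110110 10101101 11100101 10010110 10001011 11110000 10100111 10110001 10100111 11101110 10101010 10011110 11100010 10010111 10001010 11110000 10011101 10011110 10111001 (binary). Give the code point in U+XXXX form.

Offset 0: leading byte 0xF0 = 11110000 → 4-byte char #1 = F0 BB B6 AD.
Offset 4: leading byte 0xE5 = 11100101 → 3-byte char #2 = E5 96 8B.
Offset 7: leading byte 0xF0 = 11110000 → 4-byte char #3 = F0 A7 B1 A7.
Leading byte 0xF0 = 11110000 matches 11110xxx → 4-byte sequence.
Byte 1: 0xF0 = 11110000, payload 000 (3 bits).
Byte 2: 0xA7 = 10100111 (10xxxxxx ✓), payload 100111.
Byte 3: 0xB1 = 10110001 (10xxxxxx ✓), payload 110001.
Byte 4: 0xA7 = 10100111 (10xxxxxx ✓), payload 100111.
Concatenate: 000100111110001100111 = 0x27C67 (21 bits → U+27C67).

U+27C67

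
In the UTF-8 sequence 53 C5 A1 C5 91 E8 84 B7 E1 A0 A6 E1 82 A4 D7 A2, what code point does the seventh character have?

U+05E2

Offset 0: leading byte 0x53 = 01010011 → 1-byte char #1 = 53.
Offset 1: leading byte 0xC5 = 11000101 → 2-byte char #2 = C5 A1.
Offset 3: leading byte 0xC5 = 11000101 → 2-byte char #3 = C5 91.
Offset 5: leading byte 0xE8 = 11101000 → 3-byte char #4 = E8 84 B7.
Offset 8: leading byte 0xE1 = 11100001 → 3-byte char #5 = E1 A0 A6.
Offset 11: leading byte 0xE1 = 11100001 → 3-byte char #6 = E1 82 A4.
Offset 14: leading byte 0xD7 = 11010111 → 2-byte char #7 = D7 A2.
Leading byte 0xD7 = 11010111 matches 110xxxxx → 2-byte sequence.
Byte 1: 0xD7 = 11010111, payload 10111 (5 bits).
Byte 2: 0xA2 = 10100010 (10xxxxxx ✓), payload 100010.
Concatenate: 10111100010 = 0x5E2 (11 bits → U+05E2).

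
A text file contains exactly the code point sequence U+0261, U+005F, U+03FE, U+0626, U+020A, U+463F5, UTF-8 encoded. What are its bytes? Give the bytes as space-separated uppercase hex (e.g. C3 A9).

C9 A1 5F CF BE D8 A6 C8 8A F1 86 8F B5

U+0261: 2-byte form → C9 A1.
U+005F: 1-byte form → 5F.
U+03FE: 2-byte form → CF BE.
U+0626: 2-byte form → D8 A6.
U+020A: 2-byte form → C8 8A.
U+463F5: 4-byte form → F1 86 8F B5.
Concatenated (13 bytes): C9 A1 5F CF BE D8 A6 C8 8A F1 86 8F B5.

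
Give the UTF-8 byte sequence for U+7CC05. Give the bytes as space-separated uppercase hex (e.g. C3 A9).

F1 BC B0 85

U+7CC05 = 0x7CC05 = 510981 decimal. In range U+10000–U+10FFFF → 4-byte form: 11110xxx 10xxxxxx 10xxxxxx 10xxxxxx.
Binary (21 bits): 001111100110000000101.
Split 3+6+6+6: 001 | 111100 | 110000 | 000101.
Byte 1: 11110001 = 0xF1.
Byte 2: 10111100 = 0xBC.
Byte 3: 10110000 = 0xB0.
Byte 4: 10000101 = 0x85.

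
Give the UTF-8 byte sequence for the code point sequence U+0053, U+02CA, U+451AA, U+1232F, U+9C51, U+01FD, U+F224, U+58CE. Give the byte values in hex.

53 CB 8A F1 85 86 AA F0 92 8C AF E9 B1 91 C7 BD EF 88 A4 E5 A3 8E

U+0053: 1-byte form → 53.
U+02CA: 2-byte form → CB 8A.
U+451AA: 4-byte form → F1 85 86 AA.
U+1232F: 4-byte form → F0 92 8C AF.
U+9C51: 3-byte form → E9 B1 91.
U+01FD: 2-byte form → C7 BD.
U+F224: 3-byte form → EF 88 A4.
U+58CE: 3-byte form → E5 A3 8E.
Concatenated (22 bytes): 53 CB 8A F1 85 86 AA F0 92 8C AF E9 B1 91 C7 BD EF 88 A4 E5 A3 8E.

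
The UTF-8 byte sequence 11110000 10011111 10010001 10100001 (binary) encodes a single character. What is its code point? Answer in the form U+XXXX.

U+1F461

Leading byte 0xF0 = 11110000 matches 11110xxx → 4-byte sequence.
Byte 1: 0xF0 = 11110000, payload 000 (3 bits).
Byte 2: 0x9F = 10011111 (10xxxxxx ✓), payload 011111.
Byte 3: 0x91 = 10010001 (10xxxxxx ✓), payload 010001.
Byte 4: 0xA1 = 10100001 (10xxxxxx ✓), payload 100001.
Concatenate: 000011111010001100001 = 0x1F461 (21 bits → U+1F461).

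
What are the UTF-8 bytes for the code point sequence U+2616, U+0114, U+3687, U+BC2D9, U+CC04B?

E2 98 96 C4 94 E3 9A 87 F2 BC 8B 99 F3 8C 81 8B

U+2616: 3-byte form → E2 98 96.
U+0114: 2-byte form → C4 94.
U+3687: 3-byte form → E3 9A 87.
U+BC2D9: 4-byte form → F2 BC 8B 99.
U+CC04B: 4-byte form → F3 8C 81 8B.
Concatenated (16 bytes): E2 98 96 C4 94 E3 9A 87 F2 BC 8B 99 F3 8C 81 8B.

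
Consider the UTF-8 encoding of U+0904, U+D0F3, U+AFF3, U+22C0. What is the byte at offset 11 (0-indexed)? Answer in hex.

U+0904 → 3-byte form E0 A4 84 at offsets 0–2.
U+D0F3 → 3-byte form ED 83 B3 at offsets 3–5.
U+AFF3 → 3-byte form EA BF B3 at offsets 6–8.
U+22C0 → 3-byte form E2 8B 80 at offsets 9–11.
Offset 11 falls in char 4's range; it's byte 3 of E2 8B 80 = 0x80.

0x80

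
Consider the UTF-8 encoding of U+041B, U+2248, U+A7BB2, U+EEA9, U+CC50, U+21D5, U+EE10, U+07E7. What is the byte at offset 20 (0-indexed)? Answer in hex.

U+041B → 2-byte form D0 9B at offsets 0–1.
U+2248 → 3-byte form E2 89 88 at offsets 2–4.
U+A7BB2 → 4-byte form F2 A7 AE B2 at offsets 5–8.
U+EEA9 → 3-byte form EE BA A9 at offsets 9–11.
U+CC50 → 3-byte form EC B1 90 at offsets 12–14.
U+21D5 → 3-byte form E2 87 95 at offsets 15–17.
U+EE10 → 3-byte form EE B8 90 at offsets 18–20.
Offset 20 falls in char 7's range; it's byte 3 of EE B8 90 = 0x90.

0x90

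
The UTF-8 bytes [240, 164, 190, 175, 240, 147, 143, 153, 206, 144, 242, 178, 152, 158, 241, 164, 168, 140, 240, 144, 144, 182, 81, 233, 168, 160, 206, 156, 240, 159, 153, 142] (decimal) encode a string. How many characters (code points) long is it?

10

Byte at offset 0: 0xF0 = 11110000 → 4-byte char (#1). Advance 4.
Byte at offset 4: 0xF0 = 11110000 → 4-byte char (#2). Advance 4.
Byte at offset 8: 0xCE = 11001110 → 2-byte char (#3). Advance 2.
Byte at offset 10: 0xF2 = 11110010 → 4-byte char (#4). Advance 4.
Byte at offset 14: 0xF1 = 11110001 → 4-byte char (#5). Advance 4.
Byte at offset 18: 0xF0 = 11110000 → 4-byte char (#6). Advance 4.
Byte at offset 22: 0x51 = 01010001 → 1-byte char (#7). Advance 1.
Byte at offset 23: 0xE9 = 11101001 → 3-byte char (#8). Advance 3.
Byte at offset 26: 0xCE = 11001110 → 2-byte char (#9). Advance 2.
Byte at offset 28: 0xF0 = 11110000 → 4-byte char (#10). Advance 4.
Reached end at offset 32 after 10 code points.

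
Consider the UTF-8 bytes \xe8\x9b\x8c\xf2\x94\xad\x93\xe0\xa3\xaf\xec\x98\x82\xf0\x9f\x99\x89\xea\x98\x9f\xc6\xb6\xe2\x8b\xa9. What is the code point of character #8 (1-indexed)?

U+22E9

Offset 0: leading byte 0xE8 = 11101000 → 3-byte char #1 = E8 9B 8C.
Offset 3: leading byte 0xF2 = 11110010 → 4-byte char #2 = F2 94 AD 93.
Offset 7: leading byte 0xE0 = 11100000 → 3-byte char #3 = E0 A3 AF.
Offset 10: leading byte 0xEC = 11101100 → 3-byte char #4 = EC 98 82.
Offset 13: leading byte 0xF0 = 11110000 → 4-byte char #5 = F0 9F 99 89.
Offset 17: leading byte 0xEA = 11101010 → 3-byte char #6 = EA 98 9F.
Offset 20: leading byte 0xC6 = 11000110 → 2-byte char #7 = C6 B6.
Offset 22: leading byte 0xE2 = 11100010 → 3-byte char #8 = E2 8B A9.
Leading byte 0xE2 = 11100010 matches 1110xxxx → 3-byte sequence.
Byte 1: 0xE2 = 11100010, payload 0010 (4 bits).
Byte 2: 0x8B = 10001011 (10xxxxxx ✓), payload 001011.
Byte 3: 0xA9 = 10101001 (10xxxxxx ✓), payload 101001.
Concatenate: 0010001011101001 = 0x22E9 (16 bits → U+22E9).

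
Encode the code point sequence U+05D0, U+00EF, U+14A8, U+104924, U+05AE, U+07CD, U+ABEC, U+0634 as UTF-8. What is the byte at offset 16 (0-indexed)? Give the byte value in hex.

0xAF

U+05D0 → 2-byte form D7 90 at offsets 0–1.
U+00EF → 2-byte form C3 AF at offsets 2–3.
U+14A8 → 3-byte form E1 92 A8 at offsets 4–6.
U+104924 → 4-byte form F4 84 A4 A4 at offsets 7–10.
U+05AE → 2-byte form D6 AE at offsets 11–12.
U+07CD → 2-byte form DF 8D at offsets 13–14.
U+ABEC → 3-byte form EA AF AC at offsets 15–17.
Offset 16 falls in char 7's range; it's byte 2 of EA AF AC = 0xAF.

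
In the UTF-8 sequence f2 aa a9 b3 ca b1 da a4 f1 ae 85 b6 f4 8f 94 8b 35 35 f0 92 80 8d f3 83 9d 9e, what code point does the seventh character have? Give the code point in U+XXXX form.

U+0035

Offset 0: leading byte 0xF2 = 11110010 → 4-byte char #1 = F2 AA A9 B3.
Offset 4: leading byte 0xCA = 11001010 → 2-byte char #2 = CA B1.
Offset 6: leading byte 0xDA = 11011010 → 2-byte char #3 = DA A4.
Offset 8: leading byte 0xF1 = 11110001 → 4-byte char #4 = F1 AE 85 B6.
Offset 12: leading byte 0xF4 = 11110100 → 4-byte char #5 = F4 8F 94 8B.
Offset 16: leading byte 0x35 = 00110101 → 1-byte char #6 = 35.
Offset 17: leading byte 0x35 = 00110101 → 1-byte char #7 = 35.
Leading byte 0x35 = 00110101 matches 0xxxxxxx → 1-byte sequence.
Byte 1: 0x35 = 00110101, payload 0110101 (7 bits).
Concatenate: 0110101 = 0x35 (7 bits → U+0035).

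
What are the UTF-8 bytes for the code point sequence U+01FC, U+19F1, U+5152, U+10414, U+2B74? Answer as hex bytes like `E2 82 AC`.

C7 BC E1 A7 B1 E5 85 92 F0 90 90 94 E2 AD B4

U+01FC: 2-byte form → C7 BC.
U+19F1: 3-byte form → E1 A7 B1.
U+5152: 3-byte form → E5 85 92.
U+10414: 4-byte form → F0 90 90 94.
U+2B74: 3-byte form → E2 AD B4.
Concatenated (15 bytes): C7 BC E1 A7 B1 E5 85 92 F0 90 90 94 E2 AD B4.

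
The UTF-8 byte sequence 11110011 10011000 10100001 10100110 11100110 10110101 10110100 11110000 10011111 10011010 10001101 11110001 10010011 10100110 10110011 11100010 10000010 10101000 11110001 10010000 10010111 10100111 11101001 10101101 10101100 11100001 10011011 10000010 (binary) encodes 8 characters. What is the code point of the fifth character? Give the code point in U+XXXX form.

Offset 0: leading byte 0xF3 = 11110011 → 4-byte char #1 = F3 98 A1 A6.
Offset 4: leading byte 0xE6 = 11100110 → 3-byte char #2 = E6 B5 B4.
Offset 7: leading byte 0xF0 = 11110000 → 4-byte char #3 = F0 9F 9A 8D.
Offset 11: leading byte 0xF1 = 11110001 → 4-byte char #4 = F1 93 A6 B3.
Offset 15: leading byte 0xE2 = 11100010 → 3-byte char #5 = E2 82 A8.
Leading byte 0xE2 = 11100010 matches 1110xxxx → 3-byte sequence.
Byte 1: 0xE2 = 11100010, payload 0010 (4 bits).
Byte 2: 0x82 = 10000010 (10xxxxxx ✓), payload 000010.
Byte 3: 0xA8 = 10101000 (10xxxxxx ✓), payload 101000.
Concatenate: 0010000010101000 = 0x20A8 (16 bits → U+20A8).

U+20A8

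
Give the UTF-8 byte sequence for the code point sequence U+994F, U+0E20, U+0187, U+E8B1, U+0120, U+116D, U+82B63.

E9 A5 8F E0 B8 A0 C6 87 EE A2 B1 C4 A0 E1 85 AD F2 82 AD A3

U+994F: 3-byte form → E9 A5 8F.
U+0E20: 3-byte form → E0 B8 A0.
U+0187: 2-byte form → C6 87.
U+E8B1: 3-byte form → EE A2 B1.
U+0120: 2-byte form → C4 A0.
U+116D: 3-byte form → E1 85 AD.
U+82B63: 4-byte form → F2 82 AD A3.
Concatenated (20 bytes): E9 A5 8F E0 B8 A0 C6 87 EE A2 B1 C4 A0 E1 85 AD F2 82 AD A3.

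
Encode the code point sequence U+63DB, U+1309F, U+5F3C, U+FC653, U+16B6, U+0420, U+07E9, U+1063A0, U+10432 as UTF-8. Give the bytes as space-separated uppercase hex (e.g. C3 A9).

E6 8F 9B F0 93 82 9F E5 BC BC F3 BC 99 93 E1 9A B6 D0 A0 DF A9 F4 86 8E A0 F0 90 90 B2

U+63DB: 3-byte form → E6 8F 9B.
U+1309F: 4-byte form → F0 93 82 9F.
U+5F3C: 3-byte form → E5 BC BC.
U+FC653: 4-byte form → F3 BC 99 93.
U+16B6: 3-byte form → E1 9A B6.
U+0420: 2-byte form → D0 A0.
U+07E9: 2-byte form → DF A9.
U+1063A0: 4-byte form → F4 86 8E A0.
U+10432: 4-byte form → F0 90 90 B2.
Concatenated (29 bytes): E6 8F 9B F0 93 82 9F E5 BC BC F3 BC 99 93 E1 9A B6 D0 A0 DF A9 F4 86 8E A0 F0 90 90 B2.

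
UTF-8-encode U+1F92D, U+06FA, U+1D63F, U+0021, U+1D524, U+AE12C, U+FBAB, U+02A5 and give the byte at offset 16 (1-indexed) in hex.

0xF2

1-indexed offset 16 is 0-indexed offset 15.
U+1F92D → 4-byte form F0 9F A4 AD at offsets 0–3.
U+06FA → 2-byte form DB BA at offsets 4–5.
U+1D63F → 4-byte form F0 9D 98 BF at offsets 6–9.
U+0021 → 1-byte form 21 at offsets 10–10.
U+1D524 → 4-byte form F0 9D 94 A4 at offsets 11–14.
U+AE12C → 4-byte form F2 AE 84 AC at offsets 15–18.
Offset 15 falls in char 6's range; it's byte 1 of F2 AE 84 AC = 0xF2.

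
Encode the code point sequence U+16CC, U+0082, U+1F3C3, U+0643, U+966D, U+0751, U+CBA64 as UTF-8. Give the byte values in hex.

U+16CC: 3-byte form → E1 9B 8C.
U+0082: 2-byte form → C2 82.
U+1F3C3: 4-byte form → F0 9F 8F 83.
U+0643: 2-byte form → D9 83.
U+966D: 3-byte form → E9 99 AD.
U+0751: 2-byte form → DD 91.
U+CBA64: 4-byte form → F3 8B A9 A4.
Concatenated (20 bytes): E1 9B 8C C2 82 F0 9F 8F 83 D9 83 E9 99 AD DD 91 F3 8B A9 A4.

E1 9B 8C C2 82 F0 9F 8F 83 D9 83 E9 99 AD DD 91 F3 8B A9 A4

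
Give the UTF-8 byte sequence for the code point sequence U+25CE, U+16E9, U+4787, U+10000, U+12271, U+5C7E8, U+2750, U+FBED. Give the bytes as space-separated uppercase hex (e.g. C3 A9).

U+25CE: 3-byte form → E2 97 8E.
U+16E9: 3-byte form → E1 9B A9.
U+4787: 3-byte form → E4 9E 87.
U+10000: 4-byte form → F0 90 80 80.
U+12271: 4-byte form → F0 92 89 B1.
U+5C7E8: 4-byte form → F1 9C 9F A8.
U+2750: 3-byte form → E2 9D 90.
U+FBED: 3-byte form → EF AF AD.
Concatenated (27 bytes): E2 97 8E E1 9B A9 E4 9E 87 F0 90 80 80 F0 92 89 B1 F1 9C 9F A8 E2 9D 90 EF AF AD.

E2 97 8E E1 9B A9 E4 9E 87 F0 90 80 80 F0 92 89 B1 F1 9C 9F A8 E2 9D 90 EF AF AD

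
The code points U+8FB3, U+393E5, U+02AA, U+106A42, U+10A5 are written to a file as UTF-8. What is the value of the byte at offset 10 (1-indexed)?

0xF4

1-indexed offset 10 is 0-indexed offset 9.
U+8FB3 → 3-byte form E8 BE B3 at offsets 0–2.
U+393E5 → 4-byte form F0 B9 8F A5 at offsets 3–6.
U+02AA → 2-byte form CA AA at offsets 7–8.
U+106A42 → 4-byte form F4 86 A9 82 at offsets 9–12.
Offset 9 falls in char 4's range; it's byte 1 of F4 86 A9 82 = 0xF4.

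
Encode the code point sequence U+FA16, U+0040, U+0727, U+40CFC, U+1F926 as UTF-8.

EF A8 96 40 DC A7 F1 80 B3 BC F0 9F A4 A6

U+FA16: 3-byte form → EF A8 96.
U+0040: 1-byte form → 40.
U+0727: 2-byte form → DC A7.
U+40CFC: 4-byte form → F1 80 B3 BC.
U+1F926: 4-byte form → F0 9F A4 A6.
Concatenated (14 bytes): EF A8 96 40 DC A7 F1 80 B3 BC F0 9F A4 A6.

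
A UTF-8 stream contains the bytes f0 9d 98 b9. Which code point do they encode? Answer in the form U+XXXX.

U+1D639

Leading byte 0xF0 = 11110000 matches 11110xxx → 4-byte sequence.
Byte 1: 0xF0 = 11110000, payload 000 (3 bits).
Byte 2: 0x9D = 10011101 (10xxxxxx ✓), payload 011101.
Byte 3: 0x98 = 10011000 (10xxxxxx ✓), payload 011000.
Byte 4: 0xB9 = 10111001 (10xxxxxx ✓), payload 111001.
Concatenate: 000011101011000111001 = 0x1D639 (21 bits → U+1D639).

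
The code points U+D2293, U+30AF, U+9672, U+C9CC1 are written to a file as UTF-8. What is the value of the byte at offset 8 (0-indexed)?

0x99

U+D2293 → 4-byte form F3 92 8A 93 at offsets 0–3.
U+30AF → 3-byte form E3 82 AF at offsets 4–6.
U+9672 → 3-byte form E9 99 B2 at offsets 7–9.
Offset 8 falls in char 3's range; it's byte 2 of E9 99 B2 = 0x99.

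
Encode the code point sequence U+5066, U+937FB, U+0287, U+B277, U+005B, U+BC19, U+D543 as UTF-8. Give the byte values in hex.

E5 81 A6 F2 93 9F BB CA 87 EB 89 B7 5B EB B0 99 ED 95 83

U+5066: 3-byte form → E5 81 A6.
U+937FB: 4-byte form → F2 93 9F BB.
U+0287: 2-byte form → CA 87.
U+B277: 3-byte form → EB 89 B7.
U+005B: 1-byte form → 5B.
U+BC19: 3-byte form → EB B0 99.
U+D543: 3-byte form → ED 95 83.
Concatenated (19 bytes): E5 81 A6 F2 93 9F BB CA 87 EB 89 B7 5B EB B0 99 ED 95 83.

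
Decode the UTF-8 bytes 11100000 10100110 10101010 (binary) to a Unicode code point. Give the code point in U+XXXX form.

Leading byte 0xE0 = 11100000 matches 1110xxxx → 3-byte sequence.
Byte 1: 0xE0 = 11100000, payload 0000 (4 bits).
Byte 2: 0xA6 = 10100110 (10xxxxxx ✓), payload 100110.
Byte 3: 0xAA = 10101010 (10xxxxxx ✓), payload 101010.
Concatenate: 0000100110101010 = 0x9AA (16 bits → U+09AA).

U+09AA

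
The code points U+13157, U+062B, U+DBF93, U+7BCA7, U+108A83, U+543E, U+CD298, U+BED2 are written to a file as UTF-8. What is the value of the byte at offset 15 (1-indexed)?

0xF4

1-indexed offset 15 is 0-indexed offset 14.
U+13157 → 4-byte form F0 93 85 97 at offsets 0–3.
U+062B → 2-byte form D8 AB at offsets 4–5.
U+DBF93 → 4-byte form F3 9B BE 93 at offsets 6–9.
U+7BCA7 → 4-byte form F1 BB B2 A7 at offsets 10–13.
U+108A83 → 4-byte form F4 88 AA 83 at offsets 14–17.
Offset 14 falls in char 5's range; it's byte 1 of F4 88 AA 83 = 0xF4.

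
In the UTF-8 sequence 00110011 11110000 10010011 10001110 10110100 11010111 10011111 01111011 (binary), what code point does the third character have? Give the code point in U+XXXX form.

Offset 0: leading byte 0x33 = 00110011 → 1-byte char #1 = 33.
Offset 1: leading byte 0xF0 = 11110000 → 4-byte char #2 = F0 93 8E B4.
Offset 5: leading byte 0xD7 = 11010111 → 2-byte char #3 = D7 9F.
Leading byte 0xD7 = 11010111 matches 110xxxxx → 2-byte sequence.
Byte 1: 0xD7 = 11010111, payload 10111 (5 bits).
Byte 2: 0x9F = 10011111 (10xxxxxx ✓), payload 011111.
Concatenate: 10111011111 = 0x5DF (11 bits → U+05DF).

U+05DF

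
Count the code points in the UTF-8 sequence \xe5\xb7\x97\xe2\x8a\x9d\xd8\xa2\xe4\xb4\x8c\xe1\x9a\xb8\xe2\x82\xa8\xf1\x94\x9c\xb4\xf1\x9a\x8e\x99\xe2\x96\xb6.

9

Byte at offset 0: 0xE5 = 11100101 → 3-byte char (#1). Advance 3.
Byte at offset 3: 0xE2 = 11100010 → 3-byte char (#2). Advance 3.
Byte at offset 6: 0xD8 = 11011000 → 2-byte char (#3). Advance 2.
Byte at offset 8: 0xE4 = 11100100 → 3-byte char (#4). Advance 3.
Byte at offset 11: 0xE1 = 11100001 → 3-byte char (#5). Advance 3.
Byte at offset 14: 0xE2 = 11100010 → 3-byte char (#6). Advance 3.
Byte at offset 17: 0xF1 = 11110001 → 4-byte char (#7). Advance 4.
Byte at offset 21: 0xF1 = 11110001 → 4-byte char (#8). Advance 4.
Byte at offset 25: 0xE2 = 11100010 → 3-byte char (#9). Advance 3.
Reached end at offset 28 after 9 code points.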